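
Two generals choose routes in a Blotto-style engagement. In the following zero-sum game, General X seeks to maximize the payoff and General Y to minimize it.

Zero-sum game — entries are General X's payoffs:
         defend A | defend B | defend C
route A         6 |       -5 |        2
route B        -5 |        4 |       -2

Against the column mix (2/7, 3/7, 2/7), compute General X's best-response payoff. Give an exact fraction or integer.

route A: (6)·(2/7) + (-5)·(3/7) + (2)·(2/7) = 1/7.
route B: (-5)·(2/7) + (4)·(3/7) + (-2)·(2/7) = -2/7.
The best pure response is route A with expected payoff 1/7.

1/7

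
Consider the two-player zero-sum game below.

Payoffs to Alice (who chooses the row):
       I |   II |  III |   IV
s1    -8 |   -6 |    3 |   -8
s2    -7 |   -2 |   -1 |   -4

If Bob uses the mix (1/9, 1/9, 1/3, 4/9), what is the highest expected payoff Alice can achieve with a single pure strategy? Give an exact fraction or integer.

-28/9

s1: (-8)·(1/9) + (-6)·(1/9) + (3)·(1/3) + (-8)·(4/9) = -37/9.
s2: (-7)·(1/9) + (-2)·(1/9) + (-1)·(1/3) + (-4)·(4/9) = -28/9.
The best pure response is s2 with expected payoff -28/9.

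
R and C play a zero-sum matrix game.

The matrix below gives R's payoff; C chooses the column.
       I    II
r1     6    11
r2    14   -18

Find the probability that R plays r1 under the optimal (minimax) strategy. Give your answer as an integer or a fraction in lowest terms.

Row minima are 6 and -18, so R's maximin is 6; column maxima are 14 and 11, so C's minimax is 11. These differ, so the equilibrium is in mixed strategies.
Let R play r1 with probability p. C is indifferent when 6p + 14(1−p) = 11p − 18(1−p), giving p = 32/37.

32/37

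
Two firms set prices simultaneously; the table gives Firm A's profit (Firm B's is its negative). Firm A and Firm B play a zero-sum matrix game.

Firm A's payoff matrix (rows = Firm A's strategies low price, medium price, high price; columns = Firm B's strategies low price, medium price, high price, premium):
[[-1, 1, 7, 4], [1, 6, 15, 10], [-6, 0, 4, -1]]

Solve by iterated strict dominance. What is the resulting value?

Row high price is strictly dominated by row low price (-1>-6, 1>0, 7>4, 4>-1); eliminate high price.
Row low price is strictly dominated by row medium price (1>-1, 6>1, 15>7, 10>4); eliminate low price.
Column premium is strictly dominated by low price for Firm B (1<10); eliminate premium.
Column high price is strictly dominated by low price for Firm B (1<15); eliminate high price.
Column medium price is strictly dominated by low price for Firm B (1<6); eliminate medium price.
Only (medium price, low price) remains, with payoff 1.

1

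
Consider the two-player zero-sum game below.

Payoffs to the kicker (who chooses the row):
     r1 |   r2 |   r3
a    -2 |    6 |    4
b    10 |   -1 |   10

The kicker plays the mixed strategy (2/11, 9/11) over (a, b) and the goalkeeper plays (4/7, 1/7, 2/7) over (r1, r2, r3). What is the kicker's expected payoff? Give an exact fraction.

Against (4/7, 1/7, 2/7), each row's expected payoff is a: 6/7; b: 59/7.
Taking the (2/11, 9/11)-weighted average: (2/11)·(6/7) + (9/11)·(59/7) = 543/77.

543/77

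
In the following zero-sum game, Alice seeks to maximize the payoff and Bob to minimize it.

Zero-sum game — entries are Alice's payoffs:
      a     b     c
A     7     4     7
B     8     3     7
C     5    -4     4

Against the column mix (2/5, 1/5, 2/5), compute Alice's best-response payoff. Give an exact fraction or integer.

A: (7)·(2/5) + (4)·(1/5) + (7)·(2/5) = 32/5.
B: (8)·(2/5) + (3)·(1/5) + (7)·(2/5) = 33/5.
C: (5)·(2/5) + (-4)·(1/5) + (4)·(2/5) = 14/5.
The best pure response is B with expected payoff 33/5.

33/5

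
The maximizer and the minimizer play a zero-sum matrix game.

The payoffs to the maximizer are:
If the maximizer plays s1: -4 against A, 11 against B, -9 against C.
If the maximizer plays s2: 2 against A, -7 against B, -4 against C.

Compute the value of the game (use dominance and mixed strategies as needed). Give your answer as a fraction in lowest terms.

Column A is strictly dominated by C for the minimizer (it gives the maximizer more in every row).
The remaining 2×2 game on (s1, s2) × (B, C) has no saddle point. Let the maximizer play s1 with probability p; indifference gives 11p − 7(1−p) = −9p − 4(1−p), so p = 3/23.
Similarly the minimizer's optimal q on B is 5/23, and the value is 11·(5/23) + (-9)·(18/23) = -107/23.

-107/23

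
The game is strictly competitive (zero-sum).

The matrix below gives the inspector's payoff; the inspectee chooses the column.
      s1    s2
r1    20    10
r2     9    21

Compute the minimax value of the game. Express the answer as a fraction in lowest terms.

15

Row minima are 10 and 9, so the inspector's maximin is 10; column maxima are 20 and 21, so the inspectee's minimax is 20. These differ, so the equilibrium is in mixed strategies.
Let the inspector play r1 with probability p. The inspectee is indifferent when 20p + 9(1−p) = 10p + 21(1−p), giving p = 6/11.
Let the inspectee play s1 with probability q. The inspector is indifferent when 20q + 10(1−q) = 9q + 21(1−q), giving q = 1/2.
The value is 20·(1/2) + (10)·(1/2) = 15.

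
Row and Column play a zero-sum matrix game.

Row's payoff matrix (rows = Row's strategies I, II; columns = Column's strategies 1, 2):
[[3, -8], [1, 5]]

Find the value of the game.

23/15

Row minima are -8 and 1, so Row's maximin is 1; column maxima are 3 and 5, so Column's minimax is 3. These differ, so the equilibrium is in mixed strategies.
Let Row play I with probability p. Column is indifferent when 3p + (1−p) = −8p + 5(1−p), giving p = 4/15.
Let Column play 1 with probability q. Row is indifferent when 3q − 8(1−q) = q + 5(1−q), giving q = 13/15.
The value is 3·(13/15) + (-8)·(2/15) = 23/15.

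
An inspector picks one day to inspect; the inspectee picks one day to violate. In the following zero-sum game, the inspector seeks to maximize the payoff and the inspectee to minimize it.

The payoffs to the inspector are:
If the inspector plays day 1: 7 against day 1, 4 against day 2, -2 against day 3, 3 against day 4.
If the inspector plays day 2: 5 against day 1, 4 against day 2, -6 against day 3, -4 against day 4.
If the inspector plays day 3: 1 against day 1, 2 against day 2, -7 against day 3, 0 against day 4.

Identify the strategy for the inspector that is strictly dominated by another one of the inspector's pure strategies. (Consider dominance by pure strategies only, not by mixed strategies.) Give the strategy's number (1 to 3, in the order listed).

Compare day 3 with day 1: 7 > 1, 4 > 2, -2 > -7, 3 > 0.
So day 1 strictly dominates day 3 for the inspector; day 3 is strictly dominated.

3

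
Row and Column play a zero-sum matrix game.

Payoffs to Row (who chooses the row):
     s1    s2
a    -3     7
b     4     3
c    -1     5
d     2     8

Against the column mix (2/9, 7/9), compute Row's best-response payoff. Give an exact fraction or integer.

a: (-3)·(2/9) + (7)·(7/9) = 43/9.
b: (4)·(2/9) + (3)·(7/9) = 29/9.
c: (-1)·(2/9) + (5)·(7/9) = 11/3.
d: (2)·(2/9) + (8)·(7/9) = 20/3.
The best pure response is d with expected payoff 20/3.

20/3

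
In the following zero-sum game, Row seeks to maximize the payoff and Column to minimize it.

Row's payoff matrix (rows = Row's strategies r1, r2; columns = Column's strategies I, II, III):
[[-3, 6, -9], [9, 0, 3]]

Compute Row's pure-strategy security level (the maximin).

The worst-case payoff for each row is r1: -9, r2: 0.
The best of these is 0.

0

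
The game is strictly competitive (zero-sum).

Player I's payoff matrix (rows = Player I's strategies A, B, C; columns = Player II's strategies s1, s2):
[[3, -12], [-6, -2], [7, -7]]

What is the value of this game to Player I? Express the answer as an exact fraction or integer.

-28/9

Row A is strictly dominated by row C, so Player I never plays it.
The remaining 2×2 game on (B, C) × (s1, s2) has no saddle point. Let Player I play B with probability p; indifference gives −6p + 7(1−p) = −2p − 7(1−p), so p = 7/9.
Similarly Player II's optimal q on s1 is 5/18, and the value is -6·(5/18) + (-2)·(13/18) = -28/9.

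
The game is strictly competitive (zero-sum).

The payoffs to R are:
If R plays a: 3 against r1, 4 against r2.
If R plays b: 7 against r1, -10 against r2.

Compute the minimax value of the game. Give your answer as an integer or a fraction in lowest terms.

29/9

Row minima are 3 and -10, so R's maximin is 3; column maxima are 7 and 4, so C's minimax is 4. These differ, so the equilibrium is in mixed strategies.
Let R play a with probability p. C is indifferent when 3p + 7(1−p) = 4p − 10(1−p), giving p = 17/18.
Let C play r1 with probability q. R is indifferent when 3q + 4(1−q) = 7q − 10(1−q), giving q = 7/9.
The value is 3·(7/9) + (4)·(2/9) = 29/9.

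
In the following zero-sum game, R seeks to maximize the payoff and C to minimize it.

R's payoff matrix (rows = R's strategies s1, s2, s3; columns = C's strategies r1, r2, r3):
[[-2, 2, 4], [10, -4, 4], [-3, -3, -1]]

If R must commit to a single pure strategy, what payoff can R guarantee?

-2

The worst-case payoff for each row is s1: -2, s2: -4, s3: -3.
The best of these is -2.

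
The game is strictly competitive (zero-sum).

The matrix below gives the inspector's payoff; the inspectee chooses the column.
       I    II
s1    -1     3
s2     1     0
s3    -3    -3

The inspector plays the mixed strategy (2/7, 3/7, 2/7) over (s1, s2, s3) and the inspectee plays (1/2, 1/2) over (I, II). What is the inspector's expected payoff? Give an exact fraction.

-5/14

Against (1/2, 1/2), each row's expected payoff is s1: 1; s2: 1/2; s3: -3.
Taking the (2/7, 3/7, 2/7)-weighted average: (2/7)·(1) + (3/7)·(1/2) + (2/7)·(-3) = -5/14.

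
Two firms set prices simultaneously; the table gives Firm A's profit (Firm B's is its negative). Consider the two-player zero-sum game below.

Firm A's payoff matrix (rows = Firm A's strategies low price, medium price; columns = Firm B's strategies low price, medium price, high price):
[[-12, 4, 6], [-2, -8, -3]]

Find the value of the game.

-52/11

Column high price is strictly dominated by medium price for Firm B (it gives Firm A more in every row).
The remaining 2×2 game on (low price, medium price) × (low price, medium price) has no saddle point. Let Firm A play low price with probability p; indifference gives −12p − 2(1−p) = 4p − 8(1−p), so p = 3/11.
Similarly Firm B's optimal q on low price is 6/11, and the value is -12·(6/11) + (4)·(5/11) = -52/11.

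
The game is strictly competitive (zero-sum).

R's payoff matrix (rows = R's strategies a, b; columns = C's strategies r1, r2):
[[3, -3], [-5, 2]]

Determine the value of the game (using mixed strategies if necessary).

Row minima are -3 and -5, so R's maximin is -3; column maxima are 3 and 2, so C's minimax is 2. These differ, so the equilibrium is in mixed strategies.
Let R play a with probability p. C is indifferent when 3p − 5(1−p) = −3p + 2(1−p), giving p = 7/13.
Let C play r1 with probability q. R is indifferent when 3q − 3(1−q) = −5q + 2(1−q), giving q = 5/13.
The value is 3·(5/13) + (-3)·(8/13) = -9/13.

-9/13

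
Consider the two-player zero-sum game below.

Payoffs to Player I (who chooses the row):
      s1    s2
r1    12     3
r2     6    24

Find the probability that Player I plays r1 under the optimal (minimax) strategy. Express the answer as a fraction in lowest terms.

2/3

Row minima are 3 and 6, so Player I's maximin is 6; column maxima are 12 and 24, so Player II's minimax is 12. These differ, so the equilibrium is in mixed strategies.
Let Player I play r1 with probability p. Player II is indifferent when 12p + 6(1−p) = 3p + 24(1−p), giving p = 2/3.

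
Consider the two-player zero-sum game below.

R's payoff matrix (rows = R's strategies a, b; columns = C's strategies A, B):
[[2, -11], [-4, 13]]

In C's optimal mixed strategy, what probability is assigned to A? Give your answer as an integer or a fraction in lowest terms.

Row minima are -11 and -4, so R's maximin is -4; column maxima are 2 and 13, so C's minimax is 2. These differ, so the equilibrium is in mixed strategies.
Let C play A with probability q. R is indifferent when 2q − 11(1−q) = −4q + 13(1−q), giving q = 4/5.

4/5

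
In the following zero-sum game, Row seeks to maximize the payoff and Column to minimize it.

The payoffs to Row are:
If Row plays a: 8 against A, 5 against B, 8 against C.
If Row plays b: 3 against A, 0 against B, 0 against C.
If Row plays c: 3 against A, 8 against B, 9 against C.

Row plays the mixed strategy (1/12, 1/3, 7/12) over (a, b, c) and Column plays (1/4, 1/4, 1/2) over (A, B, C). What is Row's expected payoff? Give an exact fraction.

61/12

Against (1/4, 1/4, 1/2), each row's expected payoff is a: 29/4; b: 3/4; c: 29/4.
Taking the (1/12, 1/3, 7/12)-weighted average: (1/12)·(29/4) + (1/3)·(3/4) + (7/12)·(29/4) = 61/12.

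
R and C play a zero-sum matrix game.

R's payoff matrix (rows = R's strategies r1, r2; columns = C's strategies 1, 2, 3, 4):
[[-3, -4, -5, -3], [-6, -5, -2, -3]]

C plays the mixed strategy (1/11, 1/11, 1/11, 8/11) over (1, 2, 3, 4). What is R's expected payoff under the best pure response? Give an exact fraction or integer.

-36/11

r1: (-3)·(1/11) + (-4)·(1/11) + (-5)·(1/11) + (-3)·(8/11) = -36/11.
r2: (-6)·(1/11) + (-5)·(1/11) + (-2)·(1/11) + (-3)·(8/11) = -37/11.
The best pure response is r1 with expected payoff -36/11.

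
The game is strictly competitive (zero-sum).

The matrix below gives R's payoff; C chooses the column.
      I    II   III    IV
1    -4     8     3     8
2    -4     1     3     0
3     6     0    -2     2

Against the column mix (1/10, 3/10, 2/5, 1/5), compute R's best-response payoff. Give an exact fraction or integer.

24/5

1: (-4)·(1/10) + (8)·(3/10) + (3)·(2/5) + (8)·(1/5) = 24/5.
2: (-4)·(1/10) + (1)·(3/10) + (3)·(2/5) + (0)·(1/5) = 11/10.
3: (6)·(1/10) + (0)·(3/10) + (-2)·(2/5) + (2)·(1/5) = 1/5.
The best pure response is 1 with expected payoff 24/5.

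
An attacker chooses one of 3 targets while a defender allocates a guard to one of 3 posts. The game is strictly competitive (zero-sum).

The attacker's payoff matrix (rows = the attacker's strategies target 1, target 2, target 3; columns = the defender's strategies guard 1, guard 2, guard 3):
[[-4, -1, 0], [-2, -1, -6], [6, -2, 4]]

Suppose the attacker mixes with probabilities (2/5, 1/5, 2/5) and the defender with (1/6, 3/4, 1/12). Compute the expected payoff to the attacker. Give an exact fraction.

-19/20

Against (1/6, 3/4, 1/12), each row's expected payoff is target 1: -17/12; target 2: -19/12; target 3: -1/6.
Taking the (2/5, 1/5, 2/5)-weighted average: (2/5)·(-17/12) + (1/5)·(-19/12) + (2/5)·(-1/6) = -19/20.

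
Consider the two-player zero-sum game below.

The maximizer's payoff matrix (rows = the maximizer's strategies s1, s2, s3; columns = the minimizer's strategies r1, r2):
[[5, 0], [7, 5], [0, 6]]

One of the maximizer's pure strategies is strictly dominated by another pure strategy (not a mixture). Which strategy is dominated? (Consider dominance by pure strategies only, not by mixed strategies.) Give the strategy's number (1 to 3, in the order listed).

1

Compare s1 with s2: 7 > 5, 5 > 0.
So s2 strictly dominates s1 for the maximizer; s1 is strictly dominated.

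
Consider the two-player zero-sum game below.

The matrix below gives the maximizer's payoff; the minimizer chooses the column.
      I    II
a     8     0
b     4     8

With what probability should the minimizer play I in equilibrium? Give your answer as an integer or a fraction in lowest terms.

Row minima are 0 and 4, so the maximizer's maximin is 4; column maxima are 8 and 8, so the minimizer's minimax is 8. These differ, so the equilibrium is in mixed strategies.
Let the minimizer play I with probability q. The maximizer is indifferent when 8q = 4q + 8(1−q), giving q = 2/3.

2/3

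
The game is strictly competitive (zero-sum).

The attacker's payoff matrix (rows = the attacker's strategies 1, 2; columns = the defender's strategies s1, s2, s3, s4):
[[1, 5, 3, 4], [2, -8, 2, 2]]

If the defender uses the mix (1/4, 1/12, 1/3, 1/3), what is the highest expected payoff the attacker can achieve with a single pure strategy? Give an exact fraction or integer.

3

1: (1)·(1/4) + (5)·(1/12) + (3)·(1/3) + (4)·(1/3) = 3.
2: (2)·(1/4) + (-8)·(1/12) + (2)·(1/3) + (2)·(1/3) = 7/6.
The best pure response is 1 with expected payoff 3.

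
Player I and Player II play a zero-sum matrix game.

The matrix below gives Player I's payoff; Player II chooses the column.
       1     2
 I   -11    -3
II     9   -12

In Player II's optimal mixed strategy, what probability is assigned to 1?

9/29

Row minima are -11 and -12, so Player I's maximin is -11; column maxima are 9 and -3, so Player II's minimax is -3. These differ, so the equilibrium is in mixed strategies.
Let Player II play 1 with probability q. Player I is indifferent when −11q − 3(1−q) = 9q − 12(1−q), giving q = 9/29.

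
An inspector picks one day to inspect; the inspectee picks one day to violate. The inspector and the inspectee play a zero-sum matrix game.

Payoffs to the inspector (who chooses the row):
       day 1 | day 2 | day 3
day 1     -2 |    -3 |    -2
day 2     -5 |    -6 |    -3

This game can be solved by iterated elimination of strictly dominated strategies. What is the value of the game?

Column day 3 is strictly dominated by day 2 for the inspectee (-3<-2, -6<-3); eliminate day 3.
Row day 2 is strictly dominated by row day 1 (-2>-5, -3>-6); eliminate day 2.
Column day 1 is strictly dominated by day 2 for the inspectee (-3<-2); eliminate day 1.
Only (day 1, day 2) remains, with payoff -3.

-3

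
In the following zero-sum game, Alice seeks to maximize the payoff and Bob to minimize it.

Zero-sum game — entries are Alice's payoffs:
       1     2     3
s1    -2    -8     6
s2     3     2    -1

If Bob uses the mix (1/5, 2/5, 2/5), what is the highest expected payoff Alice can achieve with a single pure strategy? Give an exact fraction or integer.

s1: (-2)·(1/5) + (-8)·(2/5) + (6)·(2/5) = -6/5.
s2: (3)·(1/5) + (2)·(2/5) + (-1)·(2/5) = 1.
The best pure response is s2 with expected payoff 1.

1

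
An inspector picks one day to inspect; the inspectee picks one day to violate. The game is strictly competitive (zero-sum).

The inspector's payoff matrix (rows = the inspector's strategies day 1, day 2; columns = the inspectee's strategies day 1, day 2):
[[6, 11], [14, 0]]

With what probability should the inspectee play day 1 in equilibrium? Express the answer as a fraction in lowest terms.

Row minima are 6 and 0, so the inspector's maximin is 6; column maxima are 14 and 11, so the inspectee's minimax is 11. These differ, so the equilibrium is in mixed strategies.
Let the inspectee play day 1 with probability q. The inspector is indifferent when 6q + 11(1−q) = 14q, giving q = 11/19.

11/19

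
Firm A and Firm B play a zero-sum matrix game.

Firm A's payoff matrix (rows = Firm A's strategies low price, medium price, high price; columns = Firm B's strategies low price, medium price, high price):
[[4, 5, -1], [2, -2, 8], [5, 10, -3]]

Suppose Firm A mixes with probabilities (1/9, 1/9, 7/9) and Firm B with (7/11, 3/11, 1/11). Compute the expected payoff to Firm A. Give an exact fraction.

Against (7/11, 3/11, 1/11), each row's expected payoff is low price: 42/11; medium price: 16/11; high price: 62/11.
Taking the (1/9, 1/9, 7/9)-weighted average: (1/9)·(42/11) + (1/9)·(16/11) + (7/9)·(62/11) = 164/33.

164/33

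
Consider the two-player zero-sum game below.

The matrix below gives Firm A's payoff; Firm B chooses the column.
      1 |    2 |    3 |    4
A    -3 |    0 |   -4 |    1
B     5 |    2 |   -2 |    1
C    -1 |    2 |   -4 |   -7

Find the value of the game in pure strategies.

-2

Row minima: -4, -2, -7 → Firm A's maximin is -2.
Column maxima: 5, 2, -2, 1 → Firm B's minimax is -2.
They coincide at (B, 3), so the value is -2.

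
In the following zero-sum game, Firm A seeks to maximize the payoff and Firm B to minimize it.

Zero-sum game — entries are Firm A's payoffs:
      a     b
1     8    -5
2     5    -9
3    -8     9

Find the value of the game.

Row 2 is strictly dominated by row 1, so Firm A never plays it.
The remaining 2×2 game on (1, 3) × (a, b) has no saddle point. Let Firm A play 1 with probability p; indifference gives 8p − 8(1−p) = −5p + 9(1−p), so p = 17/30.
Similarly Firm B's optimal q on a is 7/15, and the value is 8·(7/15) + (-5)·(8/15) = 16/15.

16/15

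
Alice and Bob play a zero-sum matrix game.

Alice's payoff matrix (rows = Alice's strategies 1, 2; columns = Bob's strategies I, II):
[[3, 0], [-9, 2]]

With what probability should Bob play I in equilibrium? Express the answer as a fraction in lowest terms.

Row minima are 0 and -9, so Alice's maximin is 0; column maxima are 3 and 2, so Bob's minimax is 2. These differ, so the equilibrium is in mixed strategies.
Let Bob play I with probability q. Alice is indifferent when 3q = −9q + 2(1−q), giving q = 1/7.

1/7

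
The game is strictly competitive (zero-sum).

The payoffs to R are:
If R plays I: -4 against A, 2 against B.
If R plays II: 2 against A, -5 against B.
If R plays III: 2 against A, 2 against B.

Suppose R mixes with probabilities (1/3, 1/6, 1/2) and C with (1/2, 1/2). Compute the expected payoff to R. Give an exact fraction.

5/12

Against (1/2, 1/2), each row's expected payoff is I: -1; II: -3/2; III: 2.
Taking the (1/3, 1/6, 1/2)-weighted average: (1/3)·(-1) + (1/6)·(-3/2) + (1/2)·(2) = 5/12.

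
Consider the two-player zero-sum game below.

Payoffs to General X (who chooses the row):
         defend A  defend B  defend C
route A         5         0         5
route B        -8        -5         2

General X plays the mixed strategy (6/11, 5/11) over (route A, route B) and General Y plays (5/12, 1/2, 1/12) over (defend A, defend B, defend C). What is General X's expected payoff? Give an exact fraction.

-40/33

Against (5/12, 1/2, 1/12), each row's expected payoff is route A: 5/2; route B: -17/3.
Taking the (6/11, 5/11)-weighted average: (6/11)·(5/2) + (5/11)·(-17/3) = -40/33.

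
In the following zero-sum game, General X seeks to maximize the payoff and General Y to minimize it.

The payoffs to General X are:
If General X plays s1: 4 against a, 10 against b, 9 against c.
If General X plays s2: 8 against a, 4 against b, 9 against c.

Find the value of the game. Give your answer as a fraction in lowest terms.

Column c is strictly dominated by a for General Y (it gives General X more in every row).
The remaining 2×2 game on (s1, s2) × (a, b) has no saddle point. Let General X play s1 with probability p; indifference gives 4p + 8(1−p) = 10p + 4(1−p), so p = 2/5.
Similarly General Y's optimal q on a is 3/5, and the value is 4·(3/5) + (10)·(2/5) = 32/5.

32/5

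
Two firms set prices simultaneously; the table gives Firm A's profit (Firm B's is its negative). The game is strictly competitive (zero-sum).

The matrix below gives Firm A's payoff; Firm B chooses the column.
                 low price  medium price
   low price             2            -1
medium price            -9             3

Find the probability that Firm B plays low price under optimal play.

Row minima are -1 and -9, so Firm A's maximin is -1; column maxima are 2 and 3, so Firm B's minimax is 2. These differ, so the equilibrium is in mixed strategies.
Let Firm B play low price with probability q. Firm A is indifferent when 2q − (1−q) = −9q + 3(1−q), giving q = 4/15.

4/15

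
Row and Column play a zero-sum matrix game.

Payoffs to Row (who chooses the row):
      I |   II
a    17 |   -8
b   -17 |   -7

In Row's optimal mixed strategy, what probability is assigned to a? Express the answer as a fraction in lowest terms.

Row minima are -8 and -17, so Row's maximin is -8; column maxima are 17 and -7, so Column's minimax is -7. These differ, so the equilibrium is in mixed strategies.
Let Row play a with probability p. Column is indifferent when 17p − 17(1−p) = −8p − 7(1−p), giving p = 2/7.

2/7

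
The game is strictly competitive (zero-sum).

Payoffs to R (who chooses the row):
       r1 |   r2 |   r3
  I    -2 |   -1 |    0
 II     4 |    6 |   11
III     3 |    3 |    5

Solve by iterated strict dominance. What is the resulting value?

Column r3 is strictly dominated by r1 for C (-2<0, 4<11, 3<5); eliminate r3.
Row III is strictly dominated by row II (4>3, 6>3); eliminate III.
Column r2 is strictly dominated by r1 for C (-2<-1, 4<6); eliminate r2.
Row I is strictly dominated by row II (4>-2); eliminate I.
Only (II, r1) remains, with payoff 4.

4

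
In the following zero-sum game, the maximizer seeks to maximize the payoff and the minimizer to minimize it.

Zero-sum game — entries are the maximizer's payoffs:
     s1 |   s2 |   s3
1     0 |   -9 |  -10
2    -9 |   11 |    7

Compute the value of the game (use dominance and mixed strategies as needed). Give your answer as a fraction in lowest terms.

Column s2 is strictly dominated by s3 for the minimizer (it gives the maximizer more in every row).
The remaining 2×2 game on (1, 2) × (s1, s3) has no saddle point. Let the maximizer play 1 with probability p; indifference gives −9(1−p) = −10p + 7(1−p), so p = 8/13.
Similarly the minimizer's optimal q on s1 is 17/26, and the value is 0·(17/26) + (-10)·(9/26) = -45/13.

-45/13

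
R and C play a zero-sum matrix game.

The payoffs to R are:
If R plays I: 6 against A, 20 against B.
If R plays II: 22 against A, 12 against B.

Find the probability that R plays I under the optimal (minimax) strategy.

5/12

Row minima are 6 and 12, so R's maximin is 12; column maxima are 22 and 20, so C's minimax is 20. These differ, so the equilibrium is in mixed strategies.
Let R play I with probability p. C is indifferent when 6p + 22(1−p) = 20p + 12(1−p), giving p = 5/12.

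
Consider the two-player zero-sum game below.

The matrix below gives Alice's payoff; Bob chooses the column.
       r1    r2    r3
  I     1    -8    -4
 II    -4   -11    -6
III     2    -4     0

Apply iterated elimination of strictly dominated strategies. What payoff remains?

-4

Row I is strictly dominated by row III (2>1, -4>-8, 0>-4); eliminate I.
Row II is strictly dominated by row III (2>-4, -4>-11, 0>-6); eliminate II.
Column r3 is strictly dominated by r2 for Bob (-4<0); eliminate r3.
Column r1 is strictly dominated by r2 for Bob (-4<2); eliminate r1.
Only (III, r2) remains, with payoff -4.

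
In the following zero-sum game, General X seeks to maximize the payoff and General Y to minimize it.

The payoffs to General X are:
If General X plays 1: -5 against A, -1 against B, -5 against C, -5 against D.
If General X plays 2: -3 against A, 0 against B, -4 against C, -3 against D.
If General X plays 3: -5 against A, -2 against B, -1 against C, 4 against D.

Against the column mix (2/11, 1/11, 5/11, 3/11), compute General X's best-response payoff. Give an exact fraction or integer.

1: (-5)·(2/11) + (-1)·(1/11) + (-5)·(5/11) + (-5)·(3/11) = -51/11.
2: (-3)·(2/11) + (0)·(1/11) + (-4)·(5/11) + (-3)·(3/11) = -35/11.
3: (-5)·(2/11) + (-2)·(1/11) + (-1)·(5/11) + (4)·(3/11) = -5/11.
The best pure response is 3 with expected payoff -5/11.

-5/11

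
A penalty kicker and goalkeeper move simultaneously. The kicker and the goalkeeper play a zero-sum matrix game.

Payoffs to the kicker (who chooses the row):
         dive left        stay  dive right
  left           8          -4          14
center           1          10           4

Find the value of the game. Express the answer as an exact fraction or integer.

4

Column dive right is strictly dominated by dive left for the goalkeeper (it gives the kicker more in every row).
The remaining 2×2 game on (left, center) × (dive left, stay) has no saddle point. Let the kicker play left with probability p; indifference gives 8p + (1−p) = −4p + 10(1−p), so p = 3/7.
Similarly the goalkeeper's optimal q on dive left is 2/3, and the value is 8·(2/3) + (-4)·(1/3) = 4.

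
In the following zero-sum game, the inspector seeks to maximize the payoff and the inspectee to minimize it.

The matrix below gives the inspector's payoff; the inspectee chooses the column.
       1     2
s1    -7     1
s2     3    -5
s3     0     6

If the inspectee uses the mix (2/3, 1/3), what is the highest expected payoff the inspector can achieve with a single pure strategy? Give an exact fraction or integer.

s1: (-7)·(2/3) + (1)·(1/3) = -13/3.
s2: (3)·(2/3) + (-5)·(1/3) = 1/3.
s3: (0)·(2/3) + (6)·(1/3) = 2.
The best pure response is s3 with expected payoff 2.

2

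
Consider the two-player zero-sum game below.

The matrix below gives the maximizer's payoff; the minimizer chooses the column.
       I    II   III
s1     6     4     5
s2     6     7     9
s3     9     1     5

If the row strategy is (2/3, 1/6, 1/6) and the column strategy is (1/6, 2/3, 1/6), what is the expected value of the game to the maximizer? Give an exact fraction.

169/36

Against (1/6, 2/3, 1/6), each row's expected payoff is s1: 9/2; s2: 43/6; s3: 3.
Taking the (2/3, 1/6, 1/6)-weighted average: (2/3)·(9/2) + (1/6)·(43/6) + (1/6)·(3) = 169/36.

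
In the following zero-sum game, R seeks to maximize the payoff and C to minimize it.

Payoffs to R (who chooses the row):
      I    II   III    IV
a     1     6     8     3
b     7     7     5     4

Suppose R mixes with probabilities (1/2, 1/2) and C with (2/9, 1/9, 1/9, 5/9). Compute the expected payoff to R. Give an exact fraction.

77/18

Against (2/9, 1/9, 1/9, 5/9), each row's expected payoff is a: 31/9; b: 46/9.
Taking the (1/2, 1/2)-weighted average: (1/2)·(31/9) + (1/2)·(46/9) = 77/18.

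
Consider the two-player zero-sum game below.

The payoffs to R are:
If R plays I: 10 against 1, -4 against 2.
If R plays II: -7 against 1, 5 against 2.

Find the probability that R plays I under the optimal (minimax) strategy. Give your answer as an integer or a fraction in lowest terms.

6/13

Row minima are -4 and -7, so R's maximin is -4; column maxima are 10 and 5, so C's minimax is 5. These differ, so the equilibrium is in mixed strategies.
Let R play I with probability p. C is indifferent when 10p − 7(1−p) = −4p + 5(1−p), giving p = 6/13.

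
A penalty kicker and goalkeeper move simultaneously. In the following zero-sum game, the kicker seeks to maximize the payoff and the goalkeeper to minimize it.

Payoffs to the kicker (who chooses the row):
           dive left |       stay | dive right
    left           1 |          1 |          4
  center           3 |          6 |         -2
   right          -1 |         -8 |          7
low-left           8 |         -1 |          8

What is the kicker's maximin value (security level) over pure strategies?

1

The worst-case payoff for each row is left: 1, center: -2, right: -8, low-left: -1.
The best of these is 1.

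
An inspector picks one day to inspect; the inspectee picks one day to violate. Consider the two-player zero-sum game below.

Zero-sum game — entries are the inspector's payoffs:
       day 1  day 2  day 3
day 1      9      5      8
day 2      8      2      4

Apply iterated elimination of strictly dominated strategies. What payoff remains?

Column day 1 is strictly dominated by day 2 for the inspectee (5<9, 2<8); eliminate day 1.
Column day 3 is strictly dominated by day 2 for the inspectee (5<8, 2<4); eliminate day 3.
Row day 2 is strictly dominated by row day 1 (5>2); eliminate day 2.
Only (day 1, day 2) remains, with payoff 5.

5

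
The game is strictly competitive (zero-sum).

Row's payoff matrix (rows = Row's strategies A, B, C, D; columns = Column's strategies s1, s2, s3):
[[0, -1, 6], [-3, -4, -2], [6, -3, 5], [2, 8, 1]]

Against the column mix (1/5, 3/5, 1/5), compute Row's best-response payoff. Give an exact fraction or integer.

27/5

A: (0)·(1/5) + (-1)·(3/5) + (6)·(1/5) = 3/5.
B: (-3)·(1/5) + (-4)·(3/5) + (-2)·(1/5) = -17/5.
C: (6)·(1/5) + (-3)·(3/5) + (5)·(1/5) = 2/5.
D: (2)·(1/5) + (8)·(3/5) + (1)·(1/5) = 27/5.
The best pure response is D with expected payoff 27/5.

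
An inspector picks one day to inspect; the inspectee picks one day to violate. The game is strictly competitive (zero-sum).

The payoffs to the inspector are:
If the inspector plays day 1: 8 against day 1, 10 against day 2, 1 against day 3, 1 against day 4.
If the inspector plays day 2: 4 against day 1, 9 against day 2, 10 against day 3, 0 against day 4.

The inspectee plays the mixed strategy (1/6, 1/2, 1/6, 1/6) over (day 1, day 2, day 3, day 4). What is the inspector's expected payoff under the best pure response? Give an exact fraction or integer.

day 1: (8)·(1/6) + (10)·(1/2) + (1)·(1/6) + (1)·(1/6) = 20/3.
day 2: (4)·(1/6) + (9)·(1/2) + (10)·(1/6) + (0)·(1/6) = 41/6.
The best pure response is day 2 with expected payoff 41/6.

41/6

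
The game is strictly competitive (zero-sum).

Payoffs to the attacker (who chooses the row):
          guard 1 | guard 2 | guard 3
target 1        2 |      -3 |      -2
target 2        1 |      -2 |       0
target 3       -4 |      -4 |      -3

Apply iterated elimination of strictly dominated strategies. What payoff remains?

-2

Row target 3 is strictly dominated by row target 1 (2>-4, -3>-4, -2>-3); eliminate target 3.
Column guard 1 is strictly dominated by guard 2 for the defender (-3<2, -2<1); eliminate guard 1.
Row target 1 is strictly dominated by row target 2 (-2>-3, 0>-2); eliminate target 1.
Column guard 3 is strictly dominated by guard 2 for the defender (-2<0); eliminate guard 3.
Only (target 2, guard 2) remains, with payoff -2.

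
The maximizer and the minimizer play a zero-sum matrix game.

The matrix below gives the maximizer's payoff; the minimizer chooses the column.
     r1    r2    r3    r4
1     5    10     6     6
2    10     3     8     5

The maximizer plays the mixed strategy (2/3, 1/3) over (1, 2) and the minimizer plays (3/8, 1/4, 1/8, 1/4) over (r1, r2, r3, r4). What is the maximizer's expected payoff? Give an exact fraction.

Against (3/8, 1/4, 1/8, 1/4), each row's expected payoff is 1: 53/8; 2: 27/4.
Taking the (2/3, 1/3)-weighted average: (2/3)·(53/8) + (1/3)·(27/4) = 20/3.

20/3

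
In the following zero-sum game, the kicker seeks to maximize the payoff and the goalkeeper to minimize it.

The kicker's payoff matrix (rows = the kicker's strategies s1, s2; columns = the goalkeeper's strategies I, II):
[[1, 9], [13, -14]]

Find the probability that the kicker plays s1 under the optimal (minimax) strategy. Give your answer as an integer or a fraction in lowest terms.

27/35

Row minima are 1 and -14, so the kicker's maximin is 1; column maxima are 13 and 9, so the goalkeeper's minimax is 9. These differ, so the equilibrium is in mixed strategies.
Let the kicker play s1 with probability p. The goalkeeper is indifferent when p + 13(1−p) = 9p − 14(1−p), giving p = 27/35.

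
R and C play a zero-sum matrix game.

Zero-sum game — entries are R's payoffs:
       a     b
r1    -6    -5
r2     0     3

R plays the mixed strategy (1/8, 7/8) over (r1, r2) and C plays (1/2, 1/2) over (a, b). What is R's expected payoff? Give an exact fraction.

Against (1/2, 1/2), each row's expected payoff is r1: -11/2; r2: 3/2.
Taking the (1/8, 7/8)-weighted average: (1/8)·(-11/2) + (7/8)·(3/2) = 5/8.

5/8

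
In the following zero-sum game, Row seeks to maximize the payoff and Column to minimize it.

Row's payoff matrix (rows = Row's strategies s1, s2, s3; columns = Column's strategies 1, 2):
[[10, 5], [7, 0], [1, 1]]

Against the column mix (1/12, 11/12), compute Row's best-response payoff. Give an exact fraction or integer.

65/12

s1: (10)·(1/12) + (5)·(11/12) = 65/12.
s2: (7)·(1/12) + (0)·(11/12) = 7/12.
s3: (1)·(1/12) + (1)·(11/12) = 1.
The best pure response is s1 with expected payoff 65/12.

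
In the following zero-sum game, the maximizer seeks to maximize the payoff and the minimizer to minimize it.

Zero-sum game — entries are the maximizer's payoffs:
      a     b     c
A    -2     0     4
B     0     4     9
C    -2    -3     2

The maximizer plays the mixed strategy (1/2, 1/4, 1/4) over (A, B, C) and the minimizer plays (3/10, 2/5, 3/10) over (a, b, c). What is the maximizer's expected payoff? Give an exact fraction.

43/40

Against (3/10, 2/5, 3/10), each row's expected payoff is A: 3/5; B: 43/10; C: -6/5.
Taking the (1/2, 1/4, 1/4)-weighted average: (1/2)·(3/5) + (1/4)·(43/10) + (1/4)·(-6/5) = 43/40.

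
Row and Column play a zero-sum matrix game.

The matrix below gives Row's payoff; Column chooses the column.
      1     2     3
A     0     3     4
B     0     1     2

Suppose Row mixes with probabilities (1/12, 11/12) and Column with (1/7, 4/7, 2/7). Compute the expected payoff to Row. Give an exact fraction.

Against (1/7, 4/7, 2/7), each row's expected payoff is A: 20/7; B: 8/7.
Taking the (1/12, 11/12)-weighted average: (1/12)·(20/7) + (11/12)·(8/7) = 9/7.

9/7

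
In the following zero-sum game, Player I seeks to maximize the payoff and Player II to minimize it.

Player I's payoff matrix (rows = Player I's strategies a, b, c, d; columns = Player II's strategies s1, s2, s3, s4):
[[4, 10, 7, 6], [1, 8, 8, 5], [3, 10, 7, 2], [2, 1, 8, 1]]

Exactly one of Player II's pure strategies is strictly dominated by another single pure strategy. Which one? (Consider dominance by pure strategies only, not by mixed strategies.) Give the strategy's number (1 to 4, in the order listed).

Player II prefers columns that give Player I less. Compare s3 with s1: 4 < 7, 1 < 8, 3 < 7, 2 < 8.
So s1 strictly dominates s3 for Player II; s3 is strictly dominated.

3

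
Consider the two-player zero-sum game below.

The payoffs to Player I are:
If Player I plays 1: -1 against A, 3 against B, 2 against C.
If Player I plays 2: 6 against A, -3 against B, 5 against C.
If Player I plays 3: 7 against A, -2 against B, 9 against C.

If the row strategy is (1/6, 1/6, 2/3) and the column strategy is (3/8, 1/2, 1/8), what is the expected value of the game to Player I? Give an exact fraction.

55/24

Against (3/8, 1/2, 1/8), each row's expected payoff is 1: 11/8; 2: 11/8; 3: 11/4.
Taking the (1/6, 1/6, 2/3)-weighted average: (1/6)·(11/8) + (1/6)·(11/8) + (2/3)·(11/4) = 55/24.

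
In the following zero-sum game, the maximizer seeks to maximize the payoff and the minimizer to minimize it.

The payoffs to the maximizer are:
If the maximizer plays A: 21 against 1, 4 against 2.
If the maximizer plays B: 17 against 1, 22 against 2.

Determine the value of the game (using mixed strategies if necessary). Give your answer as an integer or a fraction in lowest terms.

197/11

Row minima are 4 and 17, so the maximizer's maximin is 17; column maxima are 21 and 22, so the minimizer's minimax is 21. These differ, so the equilibrium is in mixed strategies.
Let the maximizer play A with probability p. The minimizer is indifferent when 21p + 17(1−p) = 4p + 22(1−p), giving p = 5/22.
Let the minimizer play 1 with probability q. The maximizer is indifferent when 21q + 4(1−q) = 17q + 22(1−q), giving q = 9/11.
The value is 21·(9/11) + (4)·(2/11) = 197/11.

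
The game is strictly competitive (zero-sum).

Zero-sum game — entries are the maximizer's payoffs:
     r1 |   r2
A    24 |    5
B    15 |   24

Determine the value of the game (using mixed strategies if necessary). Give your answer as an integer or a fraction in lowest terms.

501/28

Row minima are 5 and 15, so the maximizer's maximin is 15; column maxima are 24 and 24, so the minimizer's minimax is 24. These differ, so the equilibrium is in mixed strategies.
Let the maximizer play A with probability p. The minimizer is indifferent when 24p + 15(1−p) = 5p + 24(1−p), giving p = 9/28.
Let the minimizer play r1 with probability q. The maximizer is indifferent when 24q + 5(1−q) = 15q + 24(1−q), giving q = 19/28.
The value is 24·(19/28) + (5)·(9/28) = 501/28.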